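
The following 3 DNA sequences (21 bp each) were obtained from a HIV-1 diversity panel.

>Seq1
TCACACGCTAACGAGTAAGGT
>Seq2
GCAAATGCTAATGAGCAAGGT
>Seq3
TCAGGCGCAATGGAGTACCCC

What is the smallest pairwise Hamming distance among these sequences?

Pairwise Hamming distances:
  Seq1 vs Seq2: 5
  Seq1 vs Seq3: 9
  Seq2 vs Seq3: 12
The smallest is 5, between Seq1 and Seq2.

5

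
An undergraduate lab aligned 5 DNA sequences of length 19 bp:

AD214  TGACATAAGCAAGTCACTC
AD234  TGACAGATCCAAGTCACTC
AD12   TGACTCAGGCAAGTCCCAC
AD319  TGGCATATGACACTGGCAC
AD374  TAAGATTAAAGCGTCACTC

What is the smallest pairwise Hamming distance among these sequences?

3

Pairwise Hamming distances:
  AD214 vs AD234: 3
  AD214 vs AD12: 5
  AD214 vs AD319: 8
  AD214 vs AD374: 7
  AD234 vs AD12: 6
  AD234 vs AD319: 9
  AD234 vs AD374: 9
  AD12 vs AD319: 9
  AD12 vs AD374: 12
  AD319 vs AD374: 12
The smallest is 3, between AD214 and AD234.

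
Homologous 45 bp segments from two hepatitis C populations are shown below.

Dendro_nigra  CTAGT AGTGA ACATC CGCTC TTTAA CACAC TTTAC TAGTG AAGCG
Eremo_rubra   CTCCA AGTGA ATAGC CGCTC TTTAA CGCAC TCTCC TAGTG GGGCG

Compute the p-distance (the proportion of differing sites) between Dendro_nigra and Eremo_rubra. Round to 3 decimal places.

0.222

Mismatches occur at site 3 (A↔C), site 4 (G↔C), site 5 (T↔A), site 12 (C↔T), site 14 (T↔G), site 27 (A↔G), site 32 (T↔C), site 34 (A↔C), site 41 (A↔G), site 42 (A↔G).
There are 10 differences over 45 sites, so p = 10/45 = 0.222.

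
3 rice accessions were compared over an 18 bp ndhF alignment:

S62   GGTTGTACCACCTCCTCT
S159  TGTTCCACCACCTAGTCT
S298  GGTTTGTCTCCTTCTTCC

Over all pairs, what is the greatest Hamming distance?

Pairwise Hamming distances:
  S62 vs S159: 5
  S62 vs S298: 8
  S159 vs S298: 10
The largest is 10, between S159 and S298.

10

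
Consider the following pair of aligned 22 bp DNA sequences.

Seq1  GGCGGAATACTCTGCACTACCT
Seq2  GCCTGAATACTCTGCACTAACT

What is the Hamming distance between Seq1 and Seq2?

Differing sites — 2:G/C; 4:G/T; 20:C/A.
That gives 3 mismatches out of 22 aligned sites, so the Hamming distance is 3.

3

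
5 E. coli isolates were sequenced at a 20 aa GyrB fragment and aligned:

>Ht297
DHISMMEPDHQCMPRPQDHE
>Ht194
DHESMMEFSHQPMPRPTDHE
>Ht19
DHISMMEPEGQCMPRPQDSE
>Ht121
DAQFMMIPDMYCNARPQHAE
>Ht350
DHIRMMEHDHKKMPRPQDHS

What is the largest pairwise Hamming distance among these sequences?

Pairwise Hamming distances:
  Ht297 vs Ht194: 5
  Ht297 vs Ht19: 3
  Ht297 vs Ht121: 10
  Ht297 vs Ht350: 5
  Ht194 vs Ht19: 7
  Ht194 vs Ht121: 14
  Ht194 vs Ht350: 8
  Ht19 vs Ht121: 11
  Ht19 vs Ht350: 8
  Ht121 vs Ht350: 13
The largest is 14, between Ht194 and Ht121.

14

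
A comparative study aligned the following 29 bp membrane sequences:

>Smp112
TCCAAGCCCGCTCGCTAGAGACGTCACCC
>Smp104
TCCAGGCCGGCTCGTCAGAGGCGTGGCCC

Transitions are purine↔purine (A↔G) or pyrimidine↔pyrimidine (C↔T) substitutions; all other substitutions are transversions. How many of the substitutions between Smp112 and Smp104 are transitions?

5

Mismatches occur at site 5 (A→G, transition), site 9 (C→G, transversion), site 15 (C→T, transition), site 16 (T→C, transition), site 21 (A→G, transition), site 25 (C→G, transversion), site 26 (A→G, transition).
Of the 7 differences, 5 transitions and 2 transversions, so the answer is 5.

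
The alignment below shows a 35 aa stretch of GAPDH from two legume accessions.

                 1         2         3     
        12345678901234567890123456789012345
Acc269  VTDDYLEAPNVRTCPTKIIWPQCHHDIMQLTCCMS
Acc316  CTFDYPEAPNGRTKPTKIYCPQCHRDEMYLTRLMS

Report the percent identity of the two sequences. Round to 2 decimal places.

65.71%

The sequences differ at positions 1 (V/C), 3 (D/F), 6 (L/P), 11 (V/G), 14 (C/K), 19 (I/Y), 20 (W/C), 25 (H/R), 27 (I/E), 29 (Q/Y), 32 (C/R), 33 (C/L).
23 of the 35 sites match, so the percent identity is 23/35 × 100 = 65.71%.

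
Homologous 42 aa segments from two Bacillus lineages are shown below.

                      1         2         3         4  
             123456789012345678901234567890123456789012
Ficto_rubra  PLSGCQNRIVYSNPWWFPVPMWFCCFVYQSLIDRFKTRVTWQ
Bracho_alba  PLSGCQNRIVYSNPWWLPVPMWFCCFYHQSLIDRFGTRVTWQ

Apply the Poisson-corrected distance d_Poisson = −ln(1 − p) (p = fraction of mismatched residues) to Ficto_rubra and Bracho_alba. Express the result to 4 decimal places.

Mismatches occur at site 17 (F→L), site 27 (V→Y), site 28 (Y→H), site 36 (K→G).
p = 4/42 = 0.095238.
d = −ln(1 − 0.095238) = −ln(0.904762) = 0.1001.

0.1001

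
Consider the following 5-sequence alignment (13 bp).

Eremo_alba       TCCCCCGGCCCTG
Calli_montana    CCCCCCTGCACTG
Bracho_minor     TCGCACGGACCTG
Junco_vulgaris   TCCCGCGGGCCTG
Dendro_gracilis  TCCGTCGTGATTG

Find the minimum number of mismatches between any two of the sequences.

2

Pairwise Hamming distances:
  Eremo_alba vs Calli_montana: 3
  Eremo_alba vs Bracho_minor: 3
  Eremo_alba vs Junco_vulgaris: 2
  Eremo_alba vs Dendro_gracilis: 6
  Calli_montana vs Bracho_minor: 6
  Calli_montana vs Junco_vulgaris: 5
  Calli_montana vs Dendro_gracilis: 7
  Bracho_minor vs Junco_vulgaris: 3
  Bracho_minor vs Dendro_gracilis: 7
  Junco_vulgaris vs Dendro_gracilis: 5
The smallest is 2, between Eremo_alba and Junco_vulgaris.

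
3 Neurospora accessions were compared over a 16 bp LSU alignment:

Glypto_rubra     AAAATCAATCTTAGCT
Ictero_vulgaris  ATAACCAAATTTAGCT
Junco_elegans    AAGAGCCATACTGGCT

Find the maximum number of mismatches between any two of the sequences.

8

Pairwise Hamming distances:
  Glypto_rubra vs Ictero_vulgaris: 4
  Glypto_rubra vs Junco_elegans: 6
  Ictero_vulgaris vs Junco_elegans: 8
The largest is 8, between Ictero_vulgaris and Junco_elegans.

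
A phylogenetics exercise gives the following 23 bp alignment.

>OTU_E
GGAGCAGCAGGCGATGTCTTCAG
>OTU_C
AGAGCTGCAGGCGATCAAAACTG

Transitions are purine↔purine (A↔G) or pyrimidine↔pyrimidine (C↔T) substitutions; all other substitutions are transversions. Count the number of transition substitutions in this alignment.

1

Mismatches occur at site 1 (G→A, transition), site 6 (A→T, transversion), site 16 (G→C, transversion), site 17 (T→A, transversion), site 18 (C→A, transversion), site 19 (T→A, transversion), site 20 (T→A, transversion), site 22 (A→T, transversion).
Of the 8 differences, 1 transition and 7 transversions, so the answer is 1.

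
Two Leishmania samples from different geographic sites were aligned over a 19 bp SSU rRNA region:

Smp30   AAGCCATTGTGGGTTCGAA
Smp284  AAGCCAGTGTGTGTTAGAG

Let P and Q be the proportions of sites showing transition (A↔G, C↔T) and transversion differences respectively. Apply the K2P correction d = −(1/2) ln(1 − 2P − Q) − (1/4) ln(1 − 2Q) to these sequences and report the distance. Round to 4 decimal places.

0.2476

Mismatches occur at site 7 (T/G, transversion), site 12 (G/T, transversion), site 16 (C/A, transversion), site 19 (A/G, transition).
Of the 4 differences, 1 transition and 3 transversions over 19 sites: P = 1/19 = 0.052632, Q = 3/19 = 0.157895.
d = −0.5·ln(0.736841) − 0.25·ln(0.684210) = −0.5·(-0.305383) − 0.25·(-0.379490) = 0.2476.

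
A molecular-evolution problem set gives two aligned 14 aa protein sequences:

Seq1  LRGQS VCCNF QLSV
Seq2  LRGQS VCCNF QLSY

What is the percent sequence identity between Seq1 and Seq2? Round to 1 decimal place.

92.9%

The sequences differ at position 14 (V/Y).
13 of the 14 sites match, so the percent identity is 13/14 × 100 = 92.9%.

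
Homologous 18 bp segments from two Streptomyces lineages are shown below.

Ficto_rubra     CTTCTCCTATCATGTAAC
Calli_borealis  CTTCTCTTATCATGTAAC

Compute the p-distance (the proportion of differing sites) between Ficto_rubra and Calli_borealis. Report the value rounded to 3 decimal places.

A single mismatch occurs at site 7 (C↔T).
There are 1 differences over 18 sites, so p = 1/18 = 0.056.

0.056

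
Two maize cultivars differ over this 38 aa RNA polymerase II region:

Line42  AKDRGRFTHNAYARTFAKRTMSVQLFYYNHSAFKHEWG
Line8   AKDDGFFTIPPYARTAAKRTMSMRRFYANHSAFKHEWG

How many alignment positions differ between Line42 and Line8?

10

The sequences differ at positions 4 (R/D), 6 (R/F), 9 (H/I), 10 (N/P), 11 (A/P), 16 (F/A), 23 (V/M), 24 (Q/R), 25 (L/R), 28 (Y/A).
That gives 10 mismatches out of 38 aligned sites, so the Hamming distance is 10.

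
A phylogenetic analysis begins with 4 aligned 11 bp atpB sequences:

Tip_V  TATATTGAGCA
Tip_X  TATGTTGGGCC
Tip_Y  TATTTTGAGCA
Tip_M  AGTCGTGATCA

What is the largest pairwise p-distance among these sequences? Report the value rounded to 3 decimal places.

Pairwise Hamming distances:
  Tip_V vs Tip_X: 3
  Tip_V vs Tip_Y: 1
  Tip_V vs Tip_M: 5
  Tip_X vs Tip_Y: 3
  Tip_X vs Tip_M: 7
  Tip_Y vs Tip_M: 5
The largest is 7 mismatches, between Tip_X and Tip_M; p = 7/11 = 0.636.

0.636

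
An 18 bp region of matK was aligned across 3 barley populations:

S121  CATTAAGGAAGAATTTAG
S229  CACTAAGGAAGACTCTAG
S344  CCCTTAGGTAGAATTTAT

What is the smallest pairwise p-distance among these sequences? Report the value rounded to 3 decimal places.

Pairwise Hamming distances:
  S121 vs S229: 3
  S121 vs S344: 5
  S229 vs S344: 6
The smallest is 3 mismatches, between S121 and S229; p = 3/18 = 0.167.

0.167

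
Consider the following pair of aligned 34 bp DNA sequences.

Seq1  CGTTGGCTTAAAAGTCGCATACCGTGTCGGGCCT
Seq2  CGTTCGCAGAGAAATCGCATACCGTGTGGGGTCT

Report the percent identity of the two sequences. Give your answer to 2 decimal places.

79.41%

Differing sites — 5:G/C; 8:T/A; 9:T/G; 11:A/G; 14:G/A; 28:C/G; 32:C/T.
27 of the 34 sites match, so the percent identity is 27/34 × 100 = 79.41%.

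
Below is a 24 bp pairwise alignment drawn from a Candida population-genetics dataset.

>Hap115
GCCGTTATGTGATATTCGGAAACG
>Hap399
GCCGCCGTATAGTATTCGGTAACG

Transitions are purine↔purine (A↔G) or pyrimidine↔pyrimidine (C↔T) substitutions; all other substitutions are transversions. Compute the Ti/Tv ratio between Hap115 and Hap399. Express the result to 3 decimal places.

6.000

The sequences differ at positions 5 (T/C, transition), 6 (T/C, transition), 7 (A/G, transition), 9 (G/A, transition), 11 (G/A, transition), 12 (A/G, transition), 20 (A/T, transversion).
Of the 7 differences, 6 transitions and 1 transversion, so Ti/Tv = 6/1 = 6.000.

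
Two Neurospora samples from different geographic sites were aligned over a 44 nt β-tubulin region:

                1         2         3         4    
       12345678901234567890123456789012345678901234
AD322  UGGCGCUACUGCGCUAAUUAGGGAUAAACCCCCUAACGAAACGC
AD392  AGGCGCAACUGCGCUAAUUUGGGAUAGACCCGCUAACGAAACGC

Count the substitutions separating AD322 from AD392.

The sequences differ at positions 1 (U/A), 7 (U/A), 20 (A/U), 27 (A/G), 32 (C/G).
That gives 5 mismatches out of 44 aligned sites, so the Hamming distance is 5.

5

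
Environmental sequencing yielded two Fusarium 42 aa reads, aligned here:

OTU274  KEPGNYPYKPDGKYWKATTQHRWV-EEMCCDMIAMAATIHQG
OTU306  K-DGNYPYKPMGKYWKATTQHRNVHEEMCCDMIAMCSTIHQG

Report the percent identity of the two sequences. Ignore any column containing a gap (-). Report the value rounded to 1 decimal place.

Excluding the 2 gap columns leaves 40 comparable sites.
Mismatches occur at site 3 (P/D), site 11 (D/M), site 23 (W/N), site 36 (A/C), site 37 (A/S).
35 of the 40 comparable sites match, so the percent identity is 35/40 × 100 = 87.5%.

87.5%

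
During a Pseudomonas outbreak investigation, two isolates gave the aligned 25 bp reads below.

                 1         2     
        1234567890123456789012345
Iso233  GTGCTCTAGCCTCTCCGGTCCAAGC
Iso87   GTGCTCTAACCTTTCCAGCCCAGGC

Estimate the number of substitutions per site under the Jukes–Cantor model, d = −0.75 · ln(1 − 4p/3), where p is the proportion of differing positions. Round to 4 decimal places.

0.2326

Differing sites — 9:G/A; 13:C/T; 17:G/A; 19:T/C; 23:A/G.
p = 5/25 = 0.200000.
d = −0.75 · ln(1 − (4/3)·0.200000) = −0.75 · ln(0.733333) = −0.75 · (-0.310155) = 0.2326.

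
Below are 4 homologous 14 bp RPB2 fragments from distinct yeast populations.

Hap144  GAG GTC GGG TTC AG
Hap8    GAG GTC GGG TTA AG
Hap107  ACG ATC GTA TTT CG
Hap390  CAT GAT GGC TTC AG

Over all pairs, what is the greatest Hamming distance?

Pairwise Hamming distances:
  Hap144 vs Hap8: 1
  Hap144 vs Hap107: 7
  Hap144 vs Hap390: 5
  Hap8 vs Hap107: 7
  Hap8 vs Hap390: 6
  Hap107 vs Hap390: 10
The largest is 10, between Hap107 and Hap390.

10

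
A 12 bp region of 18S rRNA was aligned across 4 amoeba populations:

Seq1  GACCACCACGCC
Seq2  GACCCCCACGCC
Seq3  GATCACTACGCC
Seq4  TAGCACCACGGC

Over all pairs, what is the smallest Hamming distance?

1

Pairwise Hamming distances:
  Seq1 vs Seq2: 1
  Seq1 vs Seq3: 2
  Seq1 vs Seq4: 3
  Seq2 vs Seq3: 3
  Seq2 vs Seq4: 4
  Seq3 vs Seq4: 4
The smallest is 1, between Seq1 and Seq2.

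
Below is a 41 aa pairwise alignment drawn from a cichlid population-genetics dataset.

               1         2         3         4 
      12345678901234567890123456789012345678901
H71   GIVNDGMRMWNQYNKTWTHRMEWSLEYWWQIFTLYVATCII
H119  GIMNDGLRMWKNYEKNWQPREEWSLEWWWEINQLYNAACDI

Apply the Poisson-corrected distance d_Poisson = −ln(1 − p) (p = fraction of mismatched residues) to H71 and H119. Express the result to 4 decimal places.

The sequences differ at positions 3 (V/M), 7 (M/L), 11 (N/K), 12 (Q/N), 14 (N/E), 16 (T/N), 18 (T/Q), 19 (H/P), 21 (M/E), 27 (Y/W), 30 (Q/E), 32 (F/N), 33 (T/Q), 36 (V/N), 38 (T/A), 40 (I/D).
p = 16/41 = 0.390244.
d = −ln(1 − 0.390244) = −ln(0.609756) = 0.4947.

0.4947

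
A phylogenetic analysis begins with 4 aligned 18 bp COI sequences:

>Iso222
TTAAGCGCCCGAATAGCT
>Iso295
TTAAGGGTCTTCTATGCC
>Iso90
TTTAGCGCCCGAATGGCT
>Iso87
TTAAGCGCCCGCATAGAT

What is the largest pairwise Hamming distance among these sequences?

Pairwise Hamming distances:
  Iso222 vs Iso295: 9
  Iso222 vs Iso90: 2
  Iso222 vs Iso87: 2
  Iso295 vs Iso90: 10
  Iso295 vs Iso87: 9
  Iso90 vs Iso87: 4
The largest is 10, between Iso295 and Iso90.

10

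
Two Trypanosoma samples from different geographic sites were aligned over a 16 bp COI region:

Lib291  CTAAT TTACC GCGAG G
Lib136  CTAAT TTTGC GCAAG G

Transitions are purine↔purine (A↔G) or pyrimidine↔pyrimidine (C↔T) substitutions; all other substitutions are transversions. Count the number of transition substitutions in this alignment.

1

The sequences differ at positions 8 (A/T, transversion), 9 (C/G, transversion), 13 (G/A, transition).
Of the 3 differences, 1 transition and 2 transversions, so the answer is 1.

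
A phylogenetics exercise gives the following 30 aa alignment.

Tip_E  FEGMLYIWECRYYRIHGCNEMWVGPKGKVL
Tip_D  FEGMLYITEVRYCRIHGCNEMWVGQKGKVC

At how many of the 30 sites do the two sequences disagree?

5

Mismatches occur at site 8 (W/T), site 10 (C/V), site 13 (Y/C), site 25 (P/Q), site 30 (L/C).
That gives 5 mismatches out of 30 aligned sites, so the Hamming distance is 5.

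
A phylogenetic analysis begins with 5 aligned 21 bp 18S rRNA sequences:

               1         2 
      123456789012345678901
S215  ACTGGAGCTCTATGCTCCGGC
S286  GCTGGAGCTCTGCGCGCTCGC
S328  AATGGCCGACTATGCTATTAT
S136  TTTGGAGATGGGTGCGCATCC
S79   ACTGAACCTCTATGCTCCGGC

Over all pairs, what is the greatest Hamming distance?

14

Pairwise Hamming distances:
  S215 vs S286: 6
  S215 vs S328: 10
  S215 vs S136: 10
  S215 vs S79: 2
  S286 vs S328: 13
  S286 vs S136: 9
  S286 vs S79: 8
  S328 vs S136: 14
  S328 vs S79: 10
  S136 vs S79: 12
The largest is 14, between S328 and S136.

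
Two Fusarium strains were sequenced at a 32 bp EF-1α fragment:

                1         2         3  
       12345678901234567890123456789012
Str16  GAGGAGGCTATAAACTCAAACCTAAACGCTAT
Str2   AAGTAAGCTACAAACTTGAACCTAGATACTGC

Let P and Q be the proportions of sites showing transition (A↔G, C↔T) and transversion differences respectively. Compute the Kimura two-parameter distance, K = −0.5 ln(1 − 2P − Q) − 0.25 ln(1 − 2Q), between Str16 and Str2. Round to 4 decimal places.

Differing sites — 1:G/A (Ti); 4:G/T (Tv); 6:G/A (Ti); 11:T/C (Ti); 17:C/T (Ti); 18:A/G (Ti); 25:A/G (Ti); 27:C/T (Ti); 28:G/A (Ti); 31:A/G (Ti); 32:T/C (Ti).
Of the 11 differences, 10 transitions and 1 transversion over 32 sites: P = 10/32 = 0.312500, Q = 1/32 = 0.031250.
d = −0.5·ln(0.343750) − 0.25·ln(0.937500) = −0.5·(-1.067841) − 0.25·(-0.064539) = 0.5501.

0.5501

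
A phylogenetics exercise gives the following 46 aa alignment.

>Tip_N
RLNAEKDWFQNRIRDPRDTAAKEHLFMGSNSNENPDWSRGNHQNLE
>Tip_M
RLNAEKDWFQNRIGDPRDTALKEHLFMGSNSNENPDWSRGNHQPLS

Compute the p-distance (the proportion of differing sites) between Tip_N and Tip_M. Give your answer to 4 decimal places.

0.0870

Mismatches occur at site 14 (R/G), site 21 (A/L), site 44 (N/P), site 46 (E/S).
There are 4 differences over 46 sites, so p = 4/46 = 0.0870.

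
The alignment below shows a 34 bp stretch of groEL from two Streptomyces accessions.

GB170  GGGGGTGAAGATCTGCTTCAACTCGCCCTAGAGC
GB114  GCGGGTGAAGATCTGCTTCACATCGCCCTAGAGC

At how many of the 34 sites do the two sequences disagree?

The sequences differ at positions 2 (G/C), 21 (A/C), 22 (C/A).
That gives 3 mismatches out of 34 aligned sites, so the Hamming distance is 3.

3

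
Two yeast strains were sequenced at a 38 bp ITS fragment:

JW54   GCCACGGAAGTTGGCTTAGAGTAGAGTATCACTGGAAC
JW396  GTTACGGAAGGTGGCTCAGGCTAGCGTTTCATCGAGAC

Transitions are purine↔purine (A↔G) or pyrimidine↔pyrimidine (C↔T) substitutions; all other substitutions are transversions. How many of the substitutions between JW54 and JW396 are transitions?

Differing sites — 2:C/T (Ti); 3:C/T (Ti); 11:T/G (Tv); 17:T/C (Ti); 20:A/G (Ti); 21:G/C (Tv); 25:A/C (Tv); 28:A/T (Tv); 32:C/T (Ti); 33:T/C (Ti); 35:G/A (Ti); 36:A/G (Ti).
Of the 12 differences, 8 transitions and 4 transversions, so the answer is 8.

8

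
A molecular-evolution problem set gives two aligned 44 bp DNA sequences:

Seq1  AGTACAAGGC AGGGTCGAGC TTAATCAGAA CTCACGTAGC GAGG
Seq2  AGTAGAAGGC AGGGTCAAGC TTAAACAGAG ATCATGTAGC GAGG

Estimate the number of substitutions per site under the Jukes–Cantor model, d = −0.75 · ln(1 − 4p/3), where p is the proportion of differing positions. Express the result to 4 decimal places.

The sequences differ at positions 5 (C/G), 17 (G/A), 25 (T/A), 30 (A/G), 31 (C/A), 35 (C/T).
p = 6/44 = 0.136364.
d = −0.75 · ln(1 − (4/3)·0.136364) = −0.75 · ln(0.818181) = −0.75 · (-0.200672) = 0.1505.

0.1505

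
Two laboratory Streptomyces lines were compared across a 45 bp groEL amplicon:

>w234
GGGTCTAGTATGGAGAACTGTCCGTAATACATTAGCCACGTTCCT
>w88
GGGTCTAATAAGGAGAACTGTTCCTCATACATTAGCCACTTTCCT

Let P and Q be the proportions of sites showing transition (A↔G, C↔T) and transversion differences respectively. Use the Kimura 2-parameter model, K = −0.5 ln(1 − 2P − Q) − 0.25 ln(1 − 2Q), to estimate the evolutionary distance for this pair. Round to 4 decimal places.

Differing sites — 8:G/A (Ti); 11:T/A (Tv); 22:C/T (Ti); 24:G/C (Tv); 26:A/C (Tv); 40:G/T (Tv).
Of the 6 differences, 2 transitions and 4 transversions over 45 sites: P = 2/45 = 0.044444, Q = 4/45 = 0.088889.
d = −0.5·ln(0.822223) − 0.25·ln(0.822222) = −0.5·(-0.195744) − 0.25·(-0.195745) = 0.1468.

0.1468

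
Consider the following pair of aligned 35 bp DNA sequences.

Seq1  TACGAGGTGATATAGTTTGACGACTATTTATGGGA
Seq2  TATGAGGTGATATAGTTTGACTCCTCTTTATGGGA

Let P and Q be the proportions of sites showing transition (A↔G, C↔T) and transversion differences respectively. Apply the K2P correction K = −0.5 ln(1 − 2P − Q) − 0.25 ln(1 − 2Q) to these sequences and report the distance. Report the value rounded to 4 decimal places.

Mismatches occur at site 3 (C/T, transition), site 22 (G/T, transversion), site 23 (A/C, transversion), site 26 (A/C, transversion).
Of the 4 differences, 1 transition and 3 transversions over 35 sites: P = 1/35 = 0.028571, Q = 3/35 = 0.085714.
d = −0.5·ln(0.857144) − 0.25·ln(0.828572) = −0.5·(-0.154149) − 0.25·(-0.188052) = 0.1241.

0.1241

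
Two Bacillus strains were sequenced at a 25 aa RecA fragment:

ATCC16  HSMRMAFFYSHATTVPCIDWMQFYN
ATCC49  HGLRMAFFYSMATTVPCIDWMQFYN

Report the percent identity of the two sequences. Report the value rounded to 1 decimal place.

The sequences differ at positions 2 (S/G), 3 (M/L), 11 (H/M).
22 of the 25 sites match, so the percent identity is 22/25 × 100 = 88.0%.

88.0%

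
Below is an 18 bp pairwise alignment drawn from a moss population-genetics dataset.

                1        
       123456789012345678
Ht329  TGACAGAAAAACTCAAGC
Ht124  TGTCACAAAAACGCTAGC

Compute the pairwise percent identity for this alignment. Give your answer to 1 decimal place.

77.8%

Mismatches occur at site 3 (A↔T), site 6 (G↔C), site 13 (T↔G), site 15 (A↔T).
14 of the 18 sites match, so the percent identity is 14/18 × 100 = 77.8%.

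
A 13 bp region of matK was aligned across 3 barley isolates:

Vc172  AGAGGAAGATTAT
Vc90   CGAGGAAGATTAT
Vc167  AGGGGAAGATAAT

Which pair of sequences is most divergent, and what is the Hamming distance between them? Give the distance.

3

Pairwise Hamming distances:
  Vc172 vs Vc90: 1
  Vc172 vs Vc167: 2
  Vc90 vs Vc167: 3
The largest is 3, between Vc90 and Vc167.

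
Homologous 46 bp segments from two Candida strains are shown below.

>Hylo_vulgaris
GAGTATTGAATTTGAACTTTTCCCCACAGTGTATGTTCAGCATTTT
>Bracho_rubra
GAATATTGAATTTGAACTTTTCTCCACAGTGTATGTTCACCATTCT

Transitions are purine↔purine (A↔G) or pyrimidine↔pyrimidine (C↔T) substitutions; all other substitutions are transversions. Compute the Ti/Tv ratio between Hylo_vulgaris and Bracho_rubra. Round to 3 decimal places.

3.000

The sequences differ at positions 3 (G/A, transition), 23 (C/T, transition), 40 (G/C, transversion), 45 (T/C, transition).
Of the 4 differences, 3 transitions and 1 transversion, so Ti/Tv = 3/1 = 3.000.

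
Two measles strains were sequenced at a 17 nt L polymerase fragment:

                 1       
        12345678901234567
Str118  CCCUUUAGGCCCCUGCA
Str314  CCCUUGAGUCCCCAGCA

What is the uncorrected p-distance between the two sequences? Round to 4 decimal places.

Mismatches occur at site 6 (U→G), site 9 (G→U), site 14 (U→A).
There are 3 differences over 17 sites, so p = 3/17 = 0.1765.

0.1765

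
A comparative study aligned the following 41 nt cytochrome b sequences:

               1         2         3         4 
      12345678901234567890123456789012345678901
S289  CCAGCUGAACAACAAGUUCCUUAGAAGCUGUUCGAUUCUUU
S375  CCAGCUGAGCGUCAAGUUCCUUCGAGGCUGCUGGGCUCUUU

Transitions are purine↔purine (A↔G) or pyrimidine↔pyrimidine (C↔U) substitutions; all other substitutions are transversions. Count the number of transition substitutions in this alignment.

The sequences differ at positions 9 (A/G, transition), 11 (A/G, transition), 12 (A/U, transversion), 23 (A/C, transversion), 26 (A/G, transition), 31 (U/C, transition), 33 (C/G, transversion), 35 (A/G, transition), 36 (U/C, transition).
Of the 9 differences, 6 transitions and 3 transversions, so the answer is 6.

6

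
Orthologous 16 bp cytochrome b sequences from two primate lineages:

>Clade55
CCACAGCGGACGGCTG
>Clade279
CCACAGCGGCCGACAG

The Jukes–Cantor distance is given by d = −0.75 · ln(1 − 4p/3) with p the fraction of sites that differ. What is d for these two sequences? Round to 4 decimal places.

0.2158

Mismatches occur at site 10 (A→C), site 13 (G→A), site 15 (T→A).
p = 3/16 = 0.187500.
d = −0.75 · ln(1 − (4/3)·0.187500) = −0.75 · ln(0.750000) = −0.75 · (-0.287682) = 0.2158.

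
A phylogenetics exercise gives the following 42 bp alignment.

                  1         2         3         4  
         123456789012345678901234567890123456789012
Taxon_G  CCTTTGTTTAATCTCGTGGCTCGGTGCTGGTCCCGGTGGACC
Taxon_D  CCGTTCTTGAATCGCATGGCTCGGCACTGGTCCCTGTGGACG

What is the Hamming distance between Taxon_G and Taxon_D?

Mismatches occur at site 3 (T/G), site 6 (G/C), site 9 (T/G), site 14 (T/G), site 16 (G/A), site 25 (T/C), site 26 (G/A), site 35 (G/T), site 42 (C/G).
That gives 9 mismatches out of 42 aligned sites, so the Hamming distance is 9.

9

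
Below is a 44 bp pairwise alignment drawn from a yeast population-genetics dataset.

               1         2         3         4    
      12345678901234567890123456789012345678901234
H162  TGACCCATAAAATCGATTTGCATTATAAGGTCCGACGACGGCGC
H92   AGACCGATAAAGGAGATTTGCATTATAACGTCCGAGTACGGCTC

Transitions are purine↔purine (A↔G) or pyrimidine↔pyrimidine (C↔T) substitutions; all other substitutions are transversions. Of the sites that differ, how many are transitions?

1

The sequences differ at positions 1 (T/A, transversion), 6 (C/G, transversion), 12 (A/G, transition), 13 (T/G, transversion), 14 (C/A, transversion), 29 (G/C, transversion), 36 (C/G, transversion), 37 (G/T, transversion), 43 (G/T, transversion).
Of the 9 differences, 1 transition and 8 transversions, so the answer is 1.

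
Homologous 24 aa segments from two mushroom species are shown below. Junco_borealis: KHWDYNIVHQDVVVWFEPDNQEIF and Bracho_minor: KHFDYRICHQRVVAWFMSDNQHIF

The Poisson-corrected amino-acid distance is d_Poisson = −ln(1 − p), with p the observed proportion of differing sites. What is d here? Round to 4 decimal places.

The sequences differ at positions 3 (W/F), 6 (N/R), 8 (V/C), 11 (D/R), 14 (V/A), 17 (E/M), 18 (P/S), 22 (E/H).
p = 8/24 = 0.333333.
d = −ln(1 − 0.333333) = −ln(0.666667) = 0.4055.

0.4055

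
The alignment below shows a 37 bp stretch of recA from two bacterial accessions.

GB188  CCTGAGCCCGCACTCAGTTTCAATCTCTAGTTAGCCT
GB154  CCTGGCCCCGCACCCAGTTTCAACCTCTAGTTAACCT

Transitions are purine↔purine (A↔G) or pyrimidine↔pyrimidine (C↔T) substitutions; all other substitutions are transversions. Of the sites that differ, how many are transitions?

4

Differing sites — 5:A/G (Ti); 6:G/C (Tv); 14:T/C (Ti); 24:T/C (Ti); 34:G/A (Ti).
Of the 5 differences, 4 transitions and 1 transversion, so the answer is 4.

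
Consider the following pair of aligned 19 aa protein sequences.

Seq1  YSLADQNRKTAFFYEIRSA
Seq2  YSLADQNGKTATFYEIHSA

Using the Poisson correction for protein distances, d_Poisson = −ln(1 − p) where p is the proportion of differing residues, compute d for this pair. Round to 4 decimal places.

Mismatches occur at site 8 (R→G), site 12 (F→T), site 17 (R→H).
p = 3/19 = 0.157895.
d = −ln(1 − 0.157895) = −ln(0.842105) = 0.1719.

0.1719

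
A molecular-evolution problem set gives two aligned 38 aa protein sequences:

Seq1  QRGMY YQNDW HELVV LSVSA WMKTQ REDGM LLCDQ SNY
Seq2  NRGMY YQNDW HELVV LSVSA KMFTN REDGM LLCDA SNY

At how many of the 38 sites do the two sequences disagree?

5

The sequences differ at positions 1 (Q/N), 21 (W/K), 23 (K/F), 25 (Q/N), 35 (Q/A).
That gives 5 mismatches out of 38 aligned sites, so the Hamming distance is 5.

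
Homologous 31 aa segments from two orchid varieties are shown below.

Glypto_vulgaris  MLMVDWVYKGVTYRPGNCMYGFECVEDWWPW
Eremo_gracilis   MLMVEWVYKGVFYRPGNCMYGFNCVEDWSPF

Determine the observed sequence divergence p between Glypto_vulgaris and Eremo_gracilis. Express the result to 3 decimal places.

Mismatches occur at site 5 (D↔E), site 12 (T↔F), site 23 (E↔N), site 29 (W↔S), site 31 (W↔F).
There are 5 differences over 31 sites, so p = 5/31 = 0.161.

0.161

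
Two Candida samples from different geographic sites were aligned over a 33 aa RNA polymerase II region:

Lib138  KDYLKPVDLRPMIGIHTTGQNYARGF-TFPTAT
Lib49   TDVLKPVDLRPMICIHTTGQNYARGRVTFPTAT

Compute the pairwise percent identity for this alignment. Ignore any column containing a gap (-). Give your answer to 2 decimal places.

Excluding the 1 gap column leaves 32 comparable sites.
Mismatches occur at site 1 (K/T), site 3 (Y/V), site 14 (G/C), site 26 (F/R).
28 of the 32 comparable sites match, so the percent identity is 28/32 × 100 = 87.50%.

87.50%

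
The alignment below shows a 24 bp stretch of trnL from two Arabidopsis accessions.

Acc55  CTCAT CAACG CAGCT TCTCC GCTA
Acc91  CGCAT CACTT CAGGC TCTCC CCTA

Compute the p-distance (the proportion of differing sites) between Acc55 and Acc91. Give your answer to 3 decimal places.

Differing sites — 2:T/G; 8:A/C; 9:C/T; 10:G/T; 14:C/G; 15:T/C; 21:G/C.
There are 7 differences over 24 sites, so p = 7/24 = 0.292.

0.292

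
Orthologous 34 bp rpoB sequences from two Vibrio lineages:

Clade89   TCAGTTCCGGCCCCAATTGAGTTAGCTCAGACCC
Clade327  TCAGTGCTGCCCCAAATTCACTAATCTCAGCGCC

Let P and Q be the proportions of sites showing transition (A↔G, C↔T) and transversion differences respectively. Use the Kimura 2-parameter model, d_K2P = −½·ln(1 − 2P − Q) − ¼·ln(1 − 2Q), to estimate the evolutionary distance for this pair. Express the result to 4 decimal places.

0.3839

The sequences differ at positions 6 (T/G, transversion), 8 (C/T, transition), 10 (G/C, transversion), 14 (C/A, transversion), 19 (G/C, transversion), 21 (G/C, transversion), 23 (T/A, transversion), 25 (G/T, transversion), 31 (A/C, transversion), 32 (C/G, transversion).
Of the 10 differences, 1 transition and 9 transversions over 34 sites: P = 1/34 = 0.029412, Q = 9/34 = 0.264706.
d = −0.5·ln(0.676470) − 0.25·ln(0.470588) = −0.5·(-0.390867) − 0.25·(-0.753772) = 0.3839.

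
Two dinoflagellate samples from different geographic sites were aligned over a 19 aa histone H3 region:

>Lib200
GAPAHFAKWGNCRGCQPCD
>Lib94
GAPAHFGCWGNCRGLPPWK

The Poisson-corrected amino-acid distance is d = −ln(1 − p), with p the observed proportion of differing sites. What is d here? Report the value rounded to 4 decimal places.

0.3795

Mismatches occur at site 7 (A/G), site 8 (K/C), site 15 (C/L), site 16 (Q/P), site 18 (C/W), site 19 (D/K).
p = 6/19 = 0.315789.
d = −ln(1 − 0.315789) = −ln(0.684211) = 0.3795.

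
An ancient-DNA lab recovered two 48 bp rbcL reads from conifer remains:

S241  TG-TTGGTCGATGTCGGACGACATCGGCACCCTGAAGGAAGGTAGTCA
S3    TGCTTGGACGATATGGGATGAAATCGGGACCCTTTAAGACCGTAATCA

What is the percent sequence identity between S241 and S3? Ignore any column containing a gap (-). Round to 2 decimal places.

74.47%

Excluding the 1 gap column leaves 47 comparable sites.
Differing sites — 8:T/A; 13:G/A; 15:C/G; 19:C/T; 22:C/A; 28:C/G; 34:G/T; 35:A/T; 37:G/A; 40:A/C; 41:G/C; 45:G/A.
35 of the 47 comparable sites match, so the percent identity is 35/47 × 100 = 74.47%.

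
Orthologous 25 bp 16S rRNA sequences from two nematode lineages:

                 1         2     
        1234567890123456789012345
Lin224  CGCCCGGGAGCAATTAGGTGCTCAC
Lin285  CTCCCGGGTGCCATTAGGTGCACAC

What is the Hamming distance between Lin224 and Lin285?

4

Mismatches occur at site 2 (G→T), site 9 (A→T), site 12 (A→C), site 22 (T→A).
That gives 4 mismatches out of 25 aligned sites, so the Hamming distance is 4.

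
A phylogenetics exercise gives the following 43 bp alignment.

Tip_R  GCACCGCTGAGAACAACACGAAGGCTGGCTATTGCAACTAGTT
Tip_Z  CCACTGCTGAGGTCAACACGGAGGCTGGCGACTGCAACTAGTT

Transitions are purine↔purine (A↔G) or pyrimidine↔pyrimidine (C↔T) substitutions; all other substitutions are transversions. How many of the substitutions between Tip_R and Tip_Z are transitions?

4

The sequences differ at positions 1 (G/C, transversion), 5 (C/T, transition), 12 (A/G, transition), 13 (A/T, transversion), 21 (A/G, transition), 30 (T/G, transversion), 32 (T/C, transition).
Of the 7 differences, 4 transitions and 3 transversions, so the answer is 4.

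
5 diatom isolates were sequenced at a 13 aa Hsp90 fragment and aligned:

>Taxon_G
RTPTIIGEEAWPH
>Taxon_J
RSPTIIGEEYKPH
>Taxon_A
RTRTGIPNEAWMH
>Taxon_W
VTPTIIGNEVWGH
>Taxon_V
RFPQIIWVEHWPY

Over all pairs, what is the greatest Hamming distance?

9

Pairwise Hamming distances:
  Taxon_G vs Taxon_J: 3
  Taxon_G vs Taxon_A: 5
  Taxon_G vs Taxon_W: 4
  Taxon_G vs Taxon_V: 6
  Taxon_J vs Taxon_A: 8
  Taxon_J vs Taxon_W: 6
  Taxon_J vs Taxon_V: 7
  Taxon_A vs Taxon_W: 6
  Taxon_A vs Taxon_V: 9
  Taxon_W vs Taxon_V: 8
The largest is 9, between Taxon_A and Taxon_V.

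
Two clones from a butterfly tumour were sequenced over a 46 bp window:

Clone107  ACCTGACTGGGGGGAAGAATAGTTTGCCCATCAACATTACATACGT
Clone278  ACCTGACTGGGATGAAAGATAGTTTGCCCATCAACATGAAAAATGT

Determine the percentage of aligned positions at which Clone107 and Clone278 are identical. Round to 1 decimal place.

Differing sites — 12:G/A; 13:G/T; 17:G/A; 18:A/G; 38:T/G; 40:C/A; 42:T/A; 44:C/T.
38 of the 46 sites match, so the percent identity is 38/46 × 100 = 82.6%.

82.6%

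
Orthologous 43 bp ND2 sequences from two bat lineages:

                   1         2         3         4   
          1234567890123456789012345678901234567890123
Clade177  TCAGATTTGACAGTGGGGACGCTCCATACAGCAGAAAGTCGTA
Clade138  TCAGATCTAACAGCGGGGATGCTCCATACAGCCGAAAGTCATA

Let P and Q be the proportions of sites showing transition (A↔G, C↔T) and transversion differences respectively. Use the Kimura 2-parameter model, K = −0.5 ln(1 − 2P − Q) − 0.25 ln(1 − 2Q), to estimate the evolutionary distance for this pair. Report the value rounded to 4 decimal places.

0.1596

Mismatches occur at site 7 (T→C, transition), site 9 (G→A, transition), site 14 (T→C, transition), site 20 (C→T, transition), site 33 (A→C, transversion), site 41 (G→A, transition).
Of the 6 differences, 5 transitions and 1 transversion over 43 sites: P = 5/43 = 0.116279, Q = 1/43 = 0.023256.
d = −0.5·ln(0.744186) − 0.25·ln(0.953488) = −0.5·(-0.295464) − 0.25·(-0.047628) = 0.1596.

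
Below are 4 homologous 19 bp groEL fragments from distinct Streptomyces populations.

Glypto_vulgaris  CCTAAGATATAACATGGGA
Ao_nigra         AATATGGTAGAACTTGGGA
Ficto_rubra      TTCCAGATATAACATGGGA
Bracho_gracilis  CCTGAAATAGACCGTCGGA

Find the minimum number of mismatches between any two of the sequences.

Pairwise Hamming distances:
  Glypto_vulgaris vs Ao_nigra: 6
  Glypto_vulgaris vs Ficto_rubra: 4
  Glypto_vulgaris vs Bracho_gracilis: 6
  Ao_nigra vs Ficto_rubra: 8
  Ao_nigra vs Bracho_gracilis: 9
  Ficto_rubra vs Bracho_gracilis: 9
The smallest is 4, between Glypto_vulgaris and Ficto_rubra.

4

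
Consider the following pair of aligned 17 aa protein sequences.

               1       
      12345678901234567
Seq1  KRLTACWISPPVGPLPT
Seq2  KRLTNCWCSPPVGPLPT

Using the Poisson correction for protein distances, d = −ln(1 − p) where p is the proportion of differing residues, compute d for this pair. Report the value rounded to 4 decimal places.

Differing sites — 5:A/N; 8:I/C.
p = 2/17 = 0.117647.
d = −ln(1 − 0.117647) = −ln(0.882353) = 0.1252.

0.1252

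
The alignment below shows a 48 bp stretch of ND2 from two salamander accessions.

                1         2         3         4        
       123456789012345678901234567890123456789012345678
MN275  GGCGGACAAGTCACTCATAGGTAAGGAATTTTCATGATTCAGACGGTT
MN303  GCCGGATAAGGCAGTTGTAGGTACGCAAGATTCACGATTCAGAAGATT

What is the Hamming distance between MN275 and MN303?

The sequences differ at positions 2 (G/C), 7 (C/T), 11 (T/G), 14 (C/G), 16 (C/T), 17 (A/G), 24 (A/C), 26 (G/C), 29 (T/G), 30 (T/A), 35 (T/C), 44 (C/A), 46 (G/A).
That gives 13 mismatches out of 48 aligned sites, so the Hamming distance is 13.

13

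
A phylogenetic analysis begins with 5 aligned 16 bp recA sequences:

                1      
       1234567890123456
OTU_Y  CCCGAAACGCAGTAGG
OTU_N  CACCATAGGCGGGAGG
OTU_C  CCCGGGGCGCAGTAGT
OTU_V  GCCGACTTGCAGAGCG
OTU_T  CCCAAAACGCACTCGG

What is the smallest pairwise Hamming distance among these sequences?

Pairwise Hamming distances:
  OTU_Y vs OTU_N: 6
  OTU_Y vs OTU_C: 4
  OTU_Y vs OTU_V: 7
  OTU_Y vs OTU_T: 3
  OTU_N vs OTU_C: 9
  OTU_N vs OTU_V: 10
  OTU_N vs OTU_T: 8
  OTU_C vs OTU_V: 9
  OTU_C vs OTU_T: 7
  OTU_V vs OTU_T: 9
The smallest is 3, between OTU_Y and OTU_T.

3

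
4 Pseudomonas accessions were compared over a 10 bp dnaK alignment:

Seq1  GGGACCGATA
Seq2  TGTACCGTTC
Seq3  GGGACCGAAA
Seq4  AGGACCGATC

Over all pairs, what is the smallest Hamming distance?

Pairwise Hamming distances:
  Seq1 vs Seq2: 4
  Seq1 vs Seq3: 1
  Seq1 vs Seq4: 2
  Seq2 vs Seq3: 5
  Seq2 vs Seq4: 3
  Seq3 vs Seq4: 3
The smallest is 1, between Seq1 and Seq3.

1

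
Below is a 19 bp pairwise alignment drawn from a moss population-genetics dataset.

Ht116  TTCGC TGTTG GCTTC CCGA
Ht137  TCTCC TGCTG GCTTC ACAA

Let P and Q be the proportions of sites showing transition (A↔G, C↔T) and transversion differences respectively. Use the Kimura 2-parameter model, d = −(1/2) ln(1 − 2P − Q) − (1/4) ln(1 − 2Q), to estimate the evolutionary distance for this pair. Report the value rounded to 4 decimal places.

0.4327

The sequences differ at positions 2 (T/C, transition), 3 (C/T, transition), 4 (G/C, transversion), 8 (T/C, transition), 16 (C/A, transversion), 18 (G/A, transition).
Of the 6 differences, 4 transitions and 2 transversions over 19 sites: P = 4/19 = 0.210526, Q = 2/19 = 0.105263.
d = −0.5·ln(0.473685) − 0.25·ln(0.789474) = −0.5·(-0.747213) − 0.25·(-0.236388) = 0.4327.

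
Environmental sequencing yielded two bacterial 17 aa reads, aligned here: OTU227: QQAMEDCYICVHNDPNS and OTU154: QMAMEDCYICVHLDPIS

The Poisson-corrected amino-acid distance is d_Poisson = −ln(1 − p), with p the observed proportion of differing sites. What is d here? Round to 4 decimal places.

0.1942

Differing sites — 2:Q/M; 13:N/L; 16:N/I.
p = 3/17 = 0.176471.
d = −ln(1 − 0.176471) = −ln(0.823529) = 0.1942.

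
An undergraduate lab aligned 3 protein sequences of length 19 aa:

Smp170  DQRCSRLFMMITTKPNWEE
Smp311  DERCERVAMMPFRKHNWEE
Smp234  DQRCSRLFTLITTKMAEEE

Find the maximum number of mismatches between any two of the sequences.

Pairwise Hamming distances:
  Smp170 vs Smp311: 8
  Smp170 vs Smp234: 5
  Smp311 vs Smp234: 12
The largest is 12, between Smp311 and Smp234.

12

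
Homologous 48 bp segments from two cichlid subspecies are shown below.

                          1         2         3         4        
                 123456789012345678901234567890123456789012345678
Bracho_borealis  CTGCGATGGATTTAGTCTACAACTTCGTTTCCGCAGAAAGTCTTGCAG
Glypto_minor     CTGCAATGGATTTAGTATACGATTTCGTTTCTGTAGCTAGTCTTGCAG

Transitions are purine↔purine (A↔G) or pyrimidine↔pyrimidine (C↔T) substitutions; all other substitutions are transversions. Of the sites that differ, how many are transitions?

Differing sites — 5:G/A (Ti); 17:C/A (Tv); 21:A/G (Ti); 23:C/T (Ti); 32:C/T (Ti); 34:C/T (Ti); 37:A/C (Tv); 38:A/T (Tv).
Of the 8 differences, 5 transitions and 3 transversions, so the answer is 5.

5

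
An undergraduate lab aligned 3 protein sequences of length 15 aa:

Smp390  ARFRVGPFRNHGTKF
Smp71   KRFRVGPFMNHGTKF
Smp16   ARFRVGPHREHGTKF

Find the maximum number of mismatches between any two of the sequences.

Pairwise Hamming distances:
  Smp390 vs Smp71: 2
  Smp390 vs Smp16: 2
  Smp71 vs Smp16: 4
The largest is 4, between Smp71 and Smp16.

4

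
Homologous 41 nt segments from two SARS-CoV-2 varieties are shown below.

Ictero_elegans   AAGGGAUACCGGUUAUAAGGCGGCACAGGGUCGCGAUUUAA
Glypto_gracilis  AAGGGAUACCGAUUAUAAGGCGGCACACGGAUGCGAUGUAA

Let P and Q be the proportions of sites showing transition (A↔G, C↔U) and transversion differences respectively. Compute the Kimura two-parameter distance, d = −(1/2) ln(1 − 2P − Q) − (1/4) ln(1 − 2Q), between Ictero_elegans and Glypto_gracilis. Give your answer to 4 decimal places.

0.1332

The sequences differ at positions 12 (G/A, transition), 28 (G/C, transversion), 31 (U/A, transversion), 32 (C/U, transition), 38 (U/G, transversion).
Of the 5 differences, 2 transitions and 3 transversions over 41 sites: P = 2/41 = 0.048780, Q = 3/41 = 0.073171.
d = −0.5·ln(0.829269) − 0.25·ln(0.853658) = −0.5·(-0.187211) − 0.25·(-0.158225) = 0.1332.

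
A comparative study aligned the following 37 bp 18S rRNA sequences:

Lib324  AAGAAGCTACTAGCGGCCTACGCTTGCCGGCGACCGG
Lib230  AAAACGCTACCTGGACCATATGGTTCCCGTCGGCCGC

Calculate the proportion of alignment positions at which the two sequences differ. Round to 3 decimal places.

0.378

Differing sites — 3:G/A; 5:A/C; 11:T/C; 12:A/T; 14:C/G; 15:G/A; 16:G/C; 18:C/A; 21:C/T; 23:C/G; 26:G/C; 30:G/T; 33:A/G; 37:G/C.
There are 14 differences over 37 sites, so p = 14/37 = 0.378.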